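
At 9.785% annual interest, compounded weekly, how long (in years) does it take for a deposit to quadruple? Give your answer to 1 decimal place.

14.2 years

(1 + 0.00188173)^(52t) = 4.
52t = ln 4 / ln(1 + 0.00188173) ≈ 1.3863/0.00187996 ≈ 737.4053.
t ≈ 14.1809.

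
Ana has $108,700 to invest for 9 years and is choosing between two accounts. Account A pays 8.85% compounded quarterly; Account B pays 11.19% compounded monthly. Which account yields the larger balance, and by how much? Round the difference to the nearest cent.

Account B, by $57,210.31

A: (1 + 0.022125)^36 ≈ 2.19859070398, so 108,700 × 2.19859070398 ≈ 238,986.8095.
B: (1 + 0.009325)^108 ≈ 2.72490450812, so 108,700 × 2.72490450812 ≈ 296,197.1200.
Difference ≈ 57,210.3105 in favor of B.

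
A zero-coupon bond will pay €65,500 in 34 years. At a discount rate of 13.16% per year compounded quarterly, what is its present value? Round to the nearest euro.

€802

Periodic rate = 13.16%/4 = 0.0329; 136 periods.
P = 65,500/(1 + 0.0329)^136 ≈ 65,500/81.644273656 ≈ 802.2608.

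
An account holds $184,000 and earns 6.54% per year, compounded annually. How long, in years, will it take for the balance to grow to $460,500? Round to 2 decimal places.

(1 + 0.0654)^t = 460,500/184,000 = 2.5027.
t·ln(1 + 0.0654) = ln(2.5027); t = 0.91738/0.0633503 ≈ 14.4810.

14.48 years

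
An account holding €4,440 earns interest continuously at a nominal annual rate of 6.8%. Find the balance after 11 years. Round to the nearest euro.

€9,381

A = P·e^(rt) = 4,440·e^(0.068·11) = 4,440·e^0.748.
e^0.748 ≈ 2.112770248, so A ≈ 9,380.6999.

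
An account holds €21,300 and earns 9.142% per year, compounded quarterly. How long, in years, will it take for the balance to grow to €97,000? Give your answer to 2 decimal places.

(1 + 0.022855)^(4t) = 97,000/21,300 = 4.554.
4t·ln(1 + 0.022855) = ln(4.554); 4t = 1.516/0.0225977 ≈ 67.0865.
t ≈ 16.7716 years.

16.77 years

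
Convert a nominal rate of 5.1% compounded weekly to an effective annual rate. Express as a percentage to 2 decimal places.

EAR = (1 + 5.1%/52)^52 − 1 = (1 + 0.000980769)^52 − 1.
(1 + 0.000980769)^52 ≈ 1.052297, so EAR ≈ 5.22966%.

5.23%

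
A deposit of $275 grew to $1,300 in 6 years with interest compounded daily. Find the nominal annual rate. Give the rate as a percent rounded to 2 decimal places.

25.90%

The 2190-period growth factor is 1,300/275 = 4.72727.
r/365 = 4.72727^(1/2190) − 1 ≈ 0.000709543, so r ≈ 365·0.000709543 = 25.89832%.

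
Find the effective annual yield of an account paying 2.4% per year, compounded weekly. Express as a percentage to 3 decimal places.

2.428%

One year is 52 periods at 0.000461538 each: (1 + 0.000461538)^52 ≈ 1.024285.
EAR = 1.024285 − 1 ≈ 2.42846%.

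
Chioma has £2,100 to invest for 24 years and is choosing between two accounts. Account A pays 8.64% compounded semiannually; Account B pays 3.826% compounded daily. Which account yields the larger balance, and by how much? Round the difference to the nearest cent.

Account A, by £10,730.55

Account A growth factor: (1 + 0.0432)^48 ≈ 7.6145415815; balance ≈ 15,990.5373.
Account B growth factor: (1 + 0.03826/365)^8760 ≈ 2.504757385; balance ≈ 5,259.9905.
Account A is larger by 10,730.5468.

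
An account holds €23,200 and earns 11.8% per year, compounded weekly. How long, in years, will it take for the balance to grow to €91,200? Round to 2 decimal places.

We need (1 + 0.00226923)^(52t) = 3.931, so 52t = ln 3.931 / ln 1.002269 ≈ 603.9294.
t ≈ 603.9294/52 = 11.6140 years.

11.61 years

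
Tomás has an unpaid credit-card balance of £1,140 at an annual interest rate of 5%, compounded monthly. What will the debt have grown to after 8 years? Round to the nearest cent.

£1,699.27

Growth factor = (1 + 0.05/12)^96 ≈ 1.490585468.
A ≈ 1,140 × 1.490585468 ≈ 1,699.2674.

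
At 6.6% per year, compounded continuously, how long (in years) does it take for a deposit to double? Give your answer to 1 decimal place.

10.5 years

e^(0.066t) = 2, so 0.066t = ln 2 ≈ 0.69315.
t ≈ 0.69315/0.066 ≈ 10.5022.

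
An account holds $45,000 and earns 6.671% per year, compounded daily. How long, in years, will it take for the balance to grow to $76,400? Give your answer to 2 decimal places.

(1 + 0.000182767)^(365t) = 76,400/45,000 = 1.6978.
365t·ln(1 + 0.000182767) = ln(1.6978); 365t = 0.52932/0.00018275 ≈ 2896.4103.
t ≈ 7.9354 years.

7.94 years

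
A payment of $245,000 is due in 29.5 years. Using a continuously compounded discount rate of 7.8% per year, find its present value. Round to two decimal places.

$24,538.87

P = A·e^(−rt) = 245,000·e^(−2.301).
e^(−2.301) ≈ 0.100158634992, so P ≈ 24,538.8656.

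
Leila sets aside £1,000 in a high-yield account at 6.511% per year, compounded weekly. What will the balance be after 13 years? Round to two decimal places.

£2,330.08

Periodic rate = 6.511%/52 = 0.00125212; periods = 52·13 = 676.
A = 1,000·(1 + 0.06511/52)^676 ≈ 1,000·2.330075168 ≈ 2,330.0752.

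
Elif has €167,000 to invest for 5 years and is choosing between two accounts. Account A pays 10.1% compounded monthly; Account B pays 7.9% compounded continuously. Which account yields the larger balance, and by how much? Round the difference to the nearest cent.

Account A, by €28,240.24

Account A growth factor: (1 + 0.101/12)^60 ≈ 1.65348741399; balance ≈ 276,132.3981.
Account B growth factor: e^(0.079·5) = e^0.395 ≈ 1.48438419092; balance ≈ 247,892.1599.
Account A is larger by 28,240.2383.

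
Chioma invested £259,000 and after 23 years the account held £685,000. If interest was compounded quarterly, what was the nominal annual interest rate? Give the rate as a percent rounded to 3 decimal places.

4.251%

(1 + r/4)^92 = 685,000/259,000 = 2.64479.
1 + r/4 = 2.64479^(1/92) ≈ 1.010628, so r/4 ≈ 0.0106277.
r ≈ 4·0.0106277 = 4.25109%.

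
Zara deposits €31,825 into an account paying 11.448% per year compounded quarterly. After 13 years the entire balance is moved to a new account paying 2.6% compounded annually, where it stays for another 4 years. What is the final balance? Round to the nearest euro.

After 13 years at 11.448%: 31,825 × 4.33768631947 ≈ 138,046.8671.
Then 4 years at 2.6%: 138,046.8671 × 1.10812676098 ≈ 152,973.4277.

€152,973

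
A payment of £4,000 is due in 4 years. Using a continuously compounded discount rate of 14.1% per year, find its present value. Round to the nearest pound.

P = A·e^(−rt) = 4,000·e^(−0.564).
e^(−0.564) ≈ 0.5689287912, so P ≈ 2,275.7152.

£2,276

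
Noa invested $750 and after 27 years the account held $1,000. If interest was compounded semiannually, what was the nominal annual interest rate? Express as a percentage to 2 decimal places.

(1 + r/2)^54 = 1,000/750 = 1.33333.
1 + r/2 = 1.33333^(1/54) ≈ 1.005342, so r/2 ≈ 0.00534166.
r ≈ 2·0.00534166 = 1.06833%.

1.07%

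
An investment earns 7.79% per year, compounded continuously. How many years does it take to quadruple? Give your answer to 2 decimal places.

e^(0.0779t) = 4, so 0.0779t = ln 4 ≈ 1.3863.
t ≈ 1.3863/0.0779 ≈ 17.7958.

17.80 years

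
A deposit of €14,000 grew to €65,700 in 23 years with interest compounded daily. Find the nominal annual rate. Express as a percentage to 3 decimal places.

6.723%

The 8395-period growth factor is 65,700/14,000 = 4.69286.
r/365 = 4.69286^(1/8395) − 1 ≈ 0.000184179, so r ≈ 365·0.000184179 = 6.72254%.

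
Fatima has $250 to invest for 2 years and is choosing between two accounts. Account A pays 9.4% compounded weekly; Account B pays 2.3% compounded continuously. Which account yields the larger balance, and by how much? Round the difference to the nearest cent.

Account A, by $39.89

A: (1 + 0.094/52)^104 ≈ 1.20662871, so 250 × 1.20662871 ≈ 301.6572.
B: e^(0.023·2) = e^0.046 ≈ 1.04707441, so 250 × 1.04707441 ≈ 261.7686.
Difference ≈ 39.8886 in favor of A.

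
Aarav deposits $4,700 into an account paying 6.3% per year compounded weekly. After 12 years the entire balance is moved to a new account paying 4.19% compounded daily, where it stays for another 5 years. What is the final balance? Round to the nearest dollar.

$12,337

Phase 1: 4,700·(1 + 0.063/52)^624 ≈ 10,005.1996.
Phase 2: 10,005.1996·(1 + 0.0419/365)^1825 ≈ 12,336.8768.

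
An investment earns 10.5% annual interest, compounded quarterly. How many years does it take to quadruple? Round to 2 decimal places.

(1 + 0.02625)^(4t) = 4.
4t = ln 4 / ln(1 + 0.02625) ≈ 1.3863/0.0259114 ≈ 53.5014.
t ≈ 13.3753.

13.38 years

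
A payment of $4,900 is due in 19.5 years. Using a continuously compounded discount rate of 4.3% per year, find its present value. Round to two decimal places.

P = A·e^(−rt) = 4,900·e^(−0.8385).
e^(−0.8385) ≈ 0.4323585751, so P ≈ 2,118.5570.

$2,118.56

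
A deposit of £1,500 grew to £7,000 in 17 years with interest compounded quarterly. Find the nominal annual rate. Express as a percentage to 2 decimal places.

The 68-period growth factor is 7,000/1,500 = 4.66667.
r/4 = 4.66667^(1/68) − 1 ≈ 0.0229121, so r ≈ 4·0.0229121 = 9.16486%.

9.16%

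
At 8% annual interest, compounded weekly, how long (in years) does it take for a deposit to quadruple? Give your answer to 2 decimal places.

(1 + 0.00153846)^(52t) = 4.
52t = ln 4 / ln(1 + 0.00153846) ≈ 1.3863/0.00153728 ≈ 901.7843.
t ≈ 17.3420.

17.34 years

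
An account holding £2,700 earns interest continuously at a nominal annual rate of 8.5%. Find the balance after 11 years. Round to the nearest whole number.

£6,877

A = P·e^(rt) = 2,700·e^(0.085·11) = 2,700·e^0.935.
e^0.935 ≈ 2.547213458, so A ≈ 6,877.4763.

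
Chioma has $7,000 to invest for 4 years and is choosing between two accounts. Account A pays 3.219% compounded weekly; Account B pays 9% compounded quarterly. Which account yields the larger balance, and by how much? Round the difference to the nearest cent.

A: (1 + 0.03219/52)^208 ≈ 1.137371801, so 7,000 × 1.137371801 ≈ 7,961.6026.
B: (1 + 0.0225)^16 ≈ 1.427621457, so 7,000 × 1.427621457 ≈ 9,993.3502.
Difference ≈ 2,031.7476 in favor of B.

Account B, by $2,031.75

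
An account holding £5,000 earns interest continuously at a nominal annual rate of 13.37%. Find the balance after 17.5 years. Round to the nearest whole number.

A = P·e^(rt) = 5,000·e^(0.1337·17.5) = 5,000·e^2.33975.
e^2.33975 ≈ 10.378641578, so A ≈ 51,893.2079.

£51,893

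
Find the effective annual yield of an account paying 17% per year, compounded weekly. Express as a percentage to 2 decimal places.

18.50%

EAR = (1 + 17%/52)^52 − 1 = (1 + 0.00326923)^52 − 1.
(1 + 0.00326923)^52 ≈ 1.184976, so EAR ≈ 18.49762%.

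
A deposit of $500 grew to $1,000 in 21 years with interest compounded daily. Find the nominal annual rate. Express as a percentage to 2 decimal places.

(1 + r/365)^7665 = 1,000/500 = 2.
1 + r/365 = 2^(1/7665) ≈ 1.00009, so r/365 ≈ 0.0000904342.
r ≈ 365·0.0000904342 = 3.30085%.

3.30%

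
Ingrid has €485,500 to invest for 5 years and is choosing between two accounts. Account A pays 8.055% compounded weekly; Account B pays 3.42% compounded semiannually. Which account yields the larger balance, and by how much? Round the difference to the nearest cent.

Account A, by €150,839.98

A: (1 + 0.08055/52)^260 ≈ 1.49546677792, so 485,500 × 1.49546677792 ≈ 726,049.1207.
B: (1 + 0.0171)^10 ≈ 1.18477680483, so 485,500 × 1.18477680483 ≈ 575,209.1387.
Difference ≈ 150,839.9819 in favor of A.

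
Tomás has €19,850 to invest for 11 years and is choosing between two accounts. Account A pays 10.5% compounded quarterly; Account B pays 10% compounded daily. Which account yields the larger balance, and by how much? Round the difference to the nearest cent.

Account A growth factor: (1 + 0.02625)^44 ≈ 3.1270835547; balance ≈ 62,072.6086.
Account B growth factor: (1 + 0.1/365)^4015 ≈ 3.0037134582; balance ≈ 59,623.7121.
Account A is larger by 2,448.8964.

Account A, by €2,448.90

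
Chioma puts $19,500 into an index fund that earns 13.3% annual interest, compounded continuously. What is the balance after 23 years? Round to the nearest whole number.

A = P·e^(rt) = 19,500·e^(0.133·23) = 19,500·e^3.059.
e^3.059 ≈ 21.3062402651, so A ≈ 415,471.6852.

$415,472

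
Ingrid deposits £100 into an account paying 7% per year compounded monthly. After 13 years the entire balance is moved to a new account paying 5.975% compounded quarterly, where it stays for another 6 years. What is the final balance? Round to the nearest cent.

Phase 1: 100·(1 + 0.07/12)^156 ≈ 247.7763.
Phase 2: 247.7763·(1 + 0.0149375)^24 ≈ 353.6738.

£353.67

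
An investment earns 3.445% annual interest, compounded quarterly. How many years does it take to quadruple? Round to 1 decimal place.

40.4 years

(1 + 0.0086125)^(4t) = 4.
4t = ln 4 / ln(1 + 0.0086125) ≈ 1.3863/0.00857562 ≈ 161.6552.
t ≈ 40.4138.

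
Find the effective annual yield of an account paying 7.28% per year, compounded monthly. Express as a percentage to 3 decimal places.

One year is 12 periods at 0.00606667 each: (1 + 0.00606667)^12 ≈ 1.075279.
EAR = 1.075279 − 1 ≈ 7.52789%.

7.528%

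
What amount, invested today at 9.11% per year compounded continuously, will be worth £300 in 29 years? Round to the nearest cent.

£21.37

P = A·e^(−rt) = 300·e^(−2.6419).
e^(−2.6419) ≈ 0.0712258119, so P ≈ 21.3677.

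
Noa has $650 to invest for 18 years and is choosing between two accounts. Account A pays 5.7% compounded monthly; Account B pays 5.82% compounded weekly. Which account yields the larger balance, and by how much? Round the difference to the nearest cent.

Account A growth factor: (1 + 0.00475)^216 ≈ 2.783115376; balance ≈ 1,809.0250.
Account B growth factor: (1 + 0.0582/52)^936 ≈ 2.849131423; balance ≈ 1,851.9354.
Account B is larger by 42.9104.

Account B, by $42.91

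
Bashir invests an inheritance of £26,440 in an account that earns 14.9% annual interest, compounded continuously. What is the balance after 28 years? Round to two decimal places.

£1,714,502.13

A = P·e^(rt) = 26,440·e^(0.149·28) = 26,440·e^4.172.
e^4.172 ≈ 64.84501252885, so A ≈ 1,714,502.1313.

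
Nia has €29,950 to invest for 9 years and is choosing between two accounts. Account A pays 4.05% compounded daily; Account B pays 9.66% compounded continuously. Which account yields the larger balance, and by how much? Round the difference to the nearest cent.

Account B, by €28,324.14

Account A growth factor: (1 + 0.0405/365)^3285 ≈ 1.4397648177; balance ≈ 43,120.9563.
Account B growth factor: e^(0.0966·9) = e^0.8694 ≈ 2.3854791366; balance ≈ 71,445.1001.
Account B is larger by 28,324.1438.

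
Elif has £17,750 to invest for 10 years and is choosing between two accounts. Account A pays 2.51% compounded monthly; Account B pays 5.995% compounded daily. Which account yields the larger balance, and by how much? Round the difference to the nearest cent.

Account A growth factor: (1 + 0.0251/12)^120 ≈ 1.284973199; balance ≈ 22,808.2743.
Account B growth factor: (1 + 0.05995/365)^3650 ≈ 1.8211183174; balance ≈ 32,324.8501.
Account B is larger by 9,516.5759.

Account B, by £9,516.58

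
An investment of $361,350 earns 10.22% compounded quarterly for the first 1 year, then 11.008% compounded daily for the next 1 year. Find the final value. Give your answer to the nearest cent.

Phase 1: 361,350·(1 + 0.02555)^4 ≈ 399,719.5731.
Phase 2: 399,719.5731·(1 + 0.11008/365)^365 ≈ 446,226.4853.

$446,226.49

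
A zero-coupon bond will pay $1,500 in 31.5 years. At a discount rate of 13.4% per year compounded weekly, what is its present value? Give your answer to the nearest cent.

Periodic rate = 13.4%/52 = 0.00257692; 1638 periods.
P = 1,500/(1 + 0.134/52)^1638 ≈ 1,500/67.73281193 ≈ 22.1458.

$22.15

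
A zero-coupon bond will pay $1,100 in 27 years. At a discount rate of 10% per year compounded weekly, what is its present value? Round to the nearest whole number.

$74

Periodic rate = 10%/52 = 0.00192308; 1404 periods.
P = 1,100/(1 + 0.1/52)^1404 ≈ 1,100/14.84120108 ≈ 74.1180.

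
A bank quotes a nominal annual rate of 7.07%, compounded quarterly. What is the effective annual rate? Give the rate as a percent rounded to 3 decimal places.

7.260%

EAR = (1 + 7.07%/4)^4 − 1 = (1 + 0.017675)^4 − 1.
(1 + 0.017675)^4 ≈ 1.072597, so EAR ≈ 7.25966%.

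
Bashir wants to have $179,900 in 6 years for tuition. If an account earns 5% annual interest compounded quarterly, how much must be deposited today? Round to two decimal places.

Growth factor = (1 + 0.0125)^24 ≈ 1.34735105041.
P = 179,900/1.34735105041 ≈ 133,521.2526.

$133,521.25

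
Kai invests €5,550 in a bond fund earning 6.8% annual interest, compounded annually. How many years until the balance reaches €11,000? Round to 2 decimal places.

10.40 years

(1 + 0.068)^t = 11,000/5,550 = 1.982.
t·ln(1 + 0.068) = ln(1.982); t = 0.6841/0.0657877 ≈ 10.3986.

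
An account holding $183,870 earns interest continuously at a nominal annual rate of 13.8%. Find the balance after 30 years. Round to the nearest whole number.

A = P·e^(rt) = 183,870·e^(0.138·30) = 183,870·e^4.14.
e^4.14 ≈ 62.802821449202, so A ≈ 11,547,554.7799.

$11,547,555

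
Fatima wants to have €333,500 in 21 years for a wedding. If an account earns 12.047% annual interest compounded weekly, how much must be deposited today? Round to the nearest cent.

Growth factor = (1 + 0.12047/52)^1092 ≈ 12.5152012375.
P = 333,500/12.5152012375 ≈ 26,647.5939.

€26,647.59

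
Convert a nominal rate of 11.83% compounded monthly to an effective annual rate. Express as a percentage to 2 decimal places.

One year is 12 periods at 0.00985833 each: (1 + 0.00985833)^12 ≈ 1.12493.
EAR = 1.12493 − 1 ≈ 12.49299%.

12.49%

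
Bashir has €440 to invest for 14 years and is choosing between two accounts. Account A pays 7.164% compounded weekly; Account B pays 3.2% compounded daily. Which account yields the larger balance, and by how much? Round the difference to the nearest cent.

Account A, by €510.10

A: (1 + 0.07164/52)^728 ≈ 2.724458653, so 440 × 2.724458653 ≈ 1,198.7618.
B: (1 + 0.032/365)^5110 ≈ 1.56514796, so 440 × 1.56514796 ≈ 688.6651.
Difference ≈ 510.0967 in favor of A.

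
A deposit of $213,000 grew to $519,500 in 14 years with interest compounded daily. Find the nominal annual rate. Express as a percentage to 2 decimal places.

(1 + r/365)^5110 = 519,500/213,000 = 2.43897.
1 + r/365 = 2.43897^(1/5110) ≈ 1.000174, so r/365 ≈ 0.000174492.
r ≈ 365·0.000174492 = 6.36895%.

6.37%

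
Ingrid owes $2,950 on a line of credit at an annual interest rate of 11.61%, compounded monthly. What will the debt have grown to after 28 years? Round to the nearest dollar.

Growth factor = (1 + 0.009675)^336 ≈ 25.410817157.
A ≈ 2,950 × 25.410817157 ≈ 74,961.9106.

$74,962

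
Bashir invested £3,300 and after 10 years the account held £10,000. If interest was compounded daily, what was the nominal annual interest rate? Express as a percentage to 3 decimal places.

11.088%

(1 + r/365)^3650 = 10,000/3,300 = 3.0303.
1 + r/365 = 3.0303^(1/3650) ≈ 1.000304, so r/365 ≈ 0.000303789.
r ≈ 365·0.000303789 = 11.08831%.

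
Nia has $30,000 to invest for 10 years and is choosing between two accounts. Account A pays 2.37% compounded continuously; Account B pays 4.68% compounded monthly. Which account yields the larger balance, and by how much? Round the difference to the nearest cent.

Account B, by $9,837.10

Account A growth factor: e^(0.0237·10) = e^0.237 ≈ 1.2674411178; balance ≈ 38,023.2335.
Account B growth factor: (1 + 0.0039)^120 ≈ 1.5953446044; balance ≈ 47,860.3381.
Account B is larger by 9,837.1046.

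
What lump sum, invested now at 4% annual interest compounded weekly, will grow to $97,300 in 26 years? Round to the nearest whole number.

$34,405

Periodic rate = 4%/52 = 0.000769231; 1352 periods.
P = 97,300/(1 + 0.04/52)^1352 ≈ 97,300/2.8280861336 ≈ 34,404.8927.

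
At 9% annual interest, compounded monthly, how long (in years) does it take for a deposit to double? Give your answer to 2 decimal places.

(1 + 0.0075)^(12t) = 2.
12t = ln 2 / ln(1 + 0.0075) ≈ 0.69315/0.00747201 ≈ 92.7658.
t ≈ 7.7305.

7.73 years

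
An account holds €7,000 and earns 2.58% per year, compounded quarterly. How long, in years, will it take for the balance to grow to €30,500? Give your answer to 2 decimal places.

We need (1 + 0.00645)^(4t) = 4.3571, so 4t = ln 4.3571 / ln 1.00645 ≈ 228.9237.
t ≈ 228.9237/4 = 57.2309 years.

57.23 years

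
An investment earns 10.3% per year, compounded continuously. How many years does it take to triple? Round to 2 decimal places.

10.67 years

e^(0.103t) = 3, so 0.103t = ln 3 ≈ 1.0986.
t ≈ 1.0986/0.103 ≈ 10.6661.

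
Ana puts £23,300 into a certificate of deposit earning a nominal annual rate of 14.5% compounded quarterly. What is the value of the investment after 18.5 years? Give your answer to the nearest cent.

£324,886.86

Growth factor = (1 + 0.03625)^74 ≈ 13.9436419836.
A ≈ 23,300 × 13.9436419836 ≈ 324,886.8582.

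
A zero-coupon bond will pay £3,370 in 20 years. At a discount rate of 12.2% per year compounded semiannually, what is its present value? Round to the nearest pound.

£316

Periodic rate = 12.2%/2 = 0.061; 40 periods.
P = 3,370/(1 + 0.061)^40 ≈ 3,370/10.68108463 ≈ 315.5110.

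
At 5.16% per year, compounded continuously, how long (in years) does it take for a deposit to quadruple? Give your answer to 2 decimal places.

26.87 years

e^(0.0516t) = 4, so 0.0516t = ln 4 ≈ 1.3863.
t ≈ 1.3863/0.0516 ≈ 26.8662.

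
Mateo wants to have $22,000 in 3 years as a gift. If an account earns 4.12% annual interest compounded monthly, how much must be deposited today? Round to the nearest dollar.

$19,446

Growth factor = (1 + 0.0412/12)^36 ≈ 1.1313236336.
P = 22,000/1.1313236336 ≈ 19,446.2480.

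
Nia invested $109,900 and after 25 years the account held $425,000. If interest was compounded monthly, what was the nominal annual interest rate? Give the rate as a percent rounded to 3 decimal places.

5.422%

The 300-period growth factor is 425,000/109,900 = 3.86715.
r/12 = 3.86715^(1/300) − 1 ≈ 0.00451857, so r ≈ 12·0.00451857 = 5.42229%.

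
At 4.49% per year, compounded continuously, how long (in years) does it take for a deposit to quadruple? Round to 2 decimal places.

e^(0.0449t) = 4, so 0.0449t = ln 4 ≈ 1.3863.
t ≈ 1.3863/0.0449 ≈ 30.8752.

30.88 years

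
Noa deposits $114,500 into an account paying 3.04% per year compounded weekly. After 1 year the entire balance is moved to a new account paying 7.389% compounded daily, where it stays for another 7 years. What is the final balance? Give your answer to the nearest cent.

$197,975.56

After 1 years at 3.04%: 114,500 × 1.03085764138 ≈ 118,033.1999.
Then 7 years at 7.389%: 118,033.1999 × 1.67728707771 ≈ 197,975.5610.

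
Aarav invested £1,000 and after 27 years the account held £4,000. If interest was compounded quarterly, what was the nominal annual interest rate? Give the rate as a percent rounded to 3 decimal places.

5.168%

(1 + r/4)^108 = 4,000/1,000 = 4.
1 + r/4 = 4^(1/108) ≈ 1.012919, so r/4 ≈ 0.0129188.
r ≈ 4·0.0129188 = 5.16752%.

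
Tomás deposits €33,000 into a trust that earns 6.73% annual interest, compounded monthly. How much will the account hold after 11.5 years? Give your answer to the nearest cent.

Growth factor = (1 + 0.0673/12)^138 ≈ 2.1636309282.
A ≈ 33,000 × 2.1636309282 ≈ 71,399.8206.

€71,399.82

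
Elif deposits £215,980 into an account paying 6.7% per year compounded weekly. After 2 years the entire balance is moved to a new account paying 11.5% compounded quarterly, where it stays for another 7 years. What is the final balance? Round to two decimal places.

Phase 1: 215,980·(1 + 0.067/52)^104 ≈ 246,928.6820.
Phase 2: 246,928.6820·(1 + 0.02875)^28 ≈ 546,068.7056.

£546,068.71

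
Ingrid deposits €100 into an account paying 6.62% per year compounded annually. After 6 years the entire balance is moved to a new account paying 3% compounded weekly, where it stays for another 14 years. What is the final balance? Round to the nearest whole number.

€224

Phase 1: 100·(1 + 0.0662)^6 ≈ 146.9035.
Phase 2: 146.9035·(1 + 0.03/52)^728 ≈ 223.5544.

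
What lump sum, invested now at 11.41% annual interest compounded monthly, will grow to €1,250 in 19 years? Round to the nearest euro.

Periodic rate = 11.41%/12 = 0.00950833; 228 periods.
P = 1,250/(1 + 0.1141/12)^228 ≈ 1,250/8.650856314 ≈ 144.4944.

€144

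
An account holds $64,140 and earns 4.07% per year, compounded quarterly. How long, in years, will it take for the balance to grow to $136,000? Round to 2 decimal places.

We need (1 + 0.010175)^(4t) = 2.1204, so 4t = ln 2.1204 / ln 1.010175 ≈ 74.2412.
t ≈ 74.2412/4 = 18.5603 years.

18.56 years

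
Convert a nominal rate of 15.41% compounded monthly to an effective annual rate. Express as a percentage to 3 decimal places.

EAR = (1 + 15.41%/12)^12 − 1 = (1 + 0.0128417)^12 − 1.
(1 + 0.0128417)^12 ≈ 1.165464, so EAR ≈ 16.54636%.

16.546%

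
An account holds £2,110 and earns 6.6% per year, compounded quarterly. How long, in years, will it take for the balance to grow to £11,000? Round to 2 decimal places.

(1 + 0.0165)^(4t) = 11,000/2,110 = 5.2133.
4t·ln(1 + 0.0165) = ln(5.2133); 4t = 1.6512/0.0163654 ≈ 100.8965.
t ≈ 25.2241 years.

25.22 years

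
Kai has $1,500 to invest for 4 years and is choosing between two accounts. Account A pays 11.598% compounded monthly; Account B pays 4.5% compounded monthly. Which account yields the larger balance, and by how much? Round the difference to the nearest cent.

Account A, by $584.91

Account A growth factor: (1 + 0.009665)^48 ≈ 1.586757218; balance ≈ 2,380.1358.
Account B growth factor: (1 + 0.00375)^48 ≈ 1.196814377; balance ≈ 1,795.2216.
Account A is larger by 584.9143.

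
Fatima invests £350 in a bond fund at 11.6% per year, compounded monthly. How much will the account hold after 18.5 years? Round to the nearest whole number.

£2,962

Periodic rate = 11.6%/12 = 0.00966667; periods = 12·18.5 = 222.
A = 350·(1 + 0.116/12)^222 ≈ 350·8.462917985 ≈ 2,962.0213.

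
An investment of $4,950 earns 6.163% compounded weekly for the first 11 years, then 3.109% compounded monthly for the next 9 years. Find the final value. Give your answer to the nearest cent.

$12,888.87

After 11 years at 6.163%: 4,950 × 1.9690054714 ≈ 9,746.5771.
Then 9 years at 3.109%: 9,746.5771 × 1.3223998503 ≈ 12,888.8721.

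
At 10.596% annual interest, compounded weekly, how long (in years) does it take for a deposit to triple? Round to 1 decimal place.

10.4 years

(1 + 0.00203769)^(52t) = 3.
52t = ln 3 / ln(1 + 0.00203769) ≈ 1.0986/0.00203562 ≈ 539.6944.
t ≈ 10.3787.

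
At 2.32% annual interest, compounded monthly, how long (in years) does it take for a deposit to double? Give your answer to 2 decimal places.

29.91 years

(1 + 0.00193333)^(12t) = 2.
12t = ln 2 / ln(1 + 0.00193333) ≈ 0.69315/0.00193147 ≈ 358.8709.
t ≈ 29.9059.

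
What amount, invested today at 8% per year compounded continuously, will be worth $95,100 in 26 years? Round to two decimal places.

P = A·e^(−rt) = 95,100·e^(−2.08).
e^(−2.08) ≈ 0.1249302122, so P ≈ 11,880.8632.

$11,880.86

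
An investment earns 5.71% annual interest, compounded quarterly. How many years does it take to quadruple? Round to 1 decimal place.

24.5 years

(1 + 0.014275)^(4t) = 4.
4t = ln 4 / ln(1 + 0.014275) ≈ 1.3863/0.0141741 ≈ 97.8050.
t ≈ 24.4512.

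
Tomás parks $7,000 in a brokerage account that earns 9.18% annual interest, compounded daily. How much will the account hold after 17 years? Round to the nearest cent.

$33,325.20

Growth factor = (1 + 0.0918/365)^6205 ≈ 4.76074316.
A ≈ 7,000 × 4.76074316 ≈ 33,325.2021.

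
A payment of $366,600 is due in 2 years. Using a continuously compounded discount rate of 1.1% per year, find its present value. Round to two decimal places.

$358,622.87

P = A·e^(−rt) = 366,600·e^(−0.022).
e^(−0.022) ≈ 0.978240235051, so P ≈ 358,622.8702.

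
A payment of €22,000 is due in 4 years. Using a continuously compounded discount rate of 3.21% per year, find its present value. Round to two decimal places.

€19,349.03

P = A·e^(−rt) = 22,000·e^(−0.1284).
e^(−0.1284) ≈ 0.87950150817, so P ≈ 19,349.0332.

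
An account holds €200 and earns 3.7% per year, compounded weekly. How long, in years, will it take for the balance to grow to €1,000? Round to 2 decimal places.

43.51 years

We need (1 + 0.000711538)^(52t) = 5, so 52t = ln 5 / ln 1.000712 ≈ 2262.7174.
t ≈ 2262.7174/52 = 43.5138 years.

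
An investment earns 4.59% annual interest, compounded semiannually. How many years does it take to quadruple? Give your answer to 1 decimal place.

30.5 years

(1 + 0.02295)^(2t) = 4.
2t = ln 4 / ln(1 + 0.02295) ≈ 1.3863/0.0226906 ≈ 61.0955.
t ≈ 30.5478.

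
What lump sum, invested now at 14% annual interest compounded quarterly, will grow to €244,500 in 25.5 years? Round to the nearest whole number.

€7,318

Periodic rate = 14%/4 = 0.035; 102 periods.
P = 244,500/(1 + 0.035)^102 ≈ 244,500/33.4130160167 ≈ 7,317.5076.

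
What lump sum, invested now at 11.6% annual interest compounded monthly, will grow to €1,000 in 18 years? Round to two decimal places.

Periodic rate = 11.6%/12 = 0.00966667; 216 periods.
P = 1,000/(1 + 0.116/12)^216 ≈ 1,000/7.98825685 ≈ 125.1838.

€125.18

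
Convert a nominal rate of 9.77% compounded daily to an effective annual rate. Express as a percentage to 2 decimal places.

10.26%

EAR = (1 + 9.77%/365)^365 − 1 = (1 + 0.000267671)^365 − 1.
(1 + 0.000267671)^365 ≈ 1.102618, so EAR ≈ 10.26175%.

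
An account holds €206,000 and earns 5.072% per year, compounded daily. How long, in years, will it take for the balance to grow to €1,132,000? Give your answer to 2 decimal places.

33.60 years

(1 + 0.000138959)^(365t) = 1,132,000/206,000 = 5.4951.
365t·ln(1 + 0.000138959) = ln(5.4951); 365t = 1.7039/0.000138949 ≈ 12262.4993.
t ≈ 33.5959 years.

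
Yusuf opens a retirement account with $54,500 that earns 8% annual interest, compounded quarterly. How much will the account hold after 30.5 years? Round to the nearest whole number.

Growth factor = (1 + 0.02)^122 ≈ 11.2000756208.
A ≈ 54,500 × 11.2000756208 ≈ 610,404.1213.

$610,404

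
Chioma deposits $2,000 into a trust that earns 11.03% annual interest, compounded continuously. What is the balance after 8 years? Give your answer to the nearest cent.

$4,833.39

A = P·e^(rt) = 2,000·e^(0.1103·8) = 2,000·e^0.8824.
e^0.8824 ≈ 2.416692815, so A ≈ 4,833.3856.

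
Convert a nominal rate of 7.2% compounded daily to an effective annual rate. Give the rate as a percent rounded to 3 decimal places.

7.465%

One year is 365 periods at 0.00019726 each: (1 + 0.00019726)^365 ≈ 1.074648.
EAR = 1.074648 − 1 ≈ 7.46477%.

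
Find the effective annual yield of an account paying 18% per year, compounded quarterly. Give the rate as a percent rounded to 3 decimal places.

19.252%

EAR = (1 + 18%/4)^4 − 1 = (1 + 0.045)^4 − 1.
(1 + 0.045)^4 ≈ 1.192519, so EAR ≈ 19.25186%.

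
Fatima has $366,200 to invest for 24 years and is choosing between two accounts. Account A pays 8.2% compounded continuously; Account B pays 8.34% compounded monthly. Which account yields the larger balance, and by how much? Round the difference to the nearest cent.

Account B, by $70,850.73

Account A growth factor: e^(0.082·24) = e^1.968 ≈ 7.156349467167; balance ≈ 2,620,655.1749.
Account B growth factor: (1 + 0.00695)^288 ≈ 7.34982497761; balance ≈ 2,691,505.9068.
Account B is larger by 70,850.7319.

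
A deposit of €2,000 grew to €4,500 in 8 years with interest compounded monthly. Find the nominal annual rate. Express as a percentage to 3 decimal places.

(1 + r/12)^96 = 4,500/2,000 = 2.25.
1 + r/12 = 2.25^(1/96) ≈ 1.008483, so r/12 ≈ 0.00848297.
r ≈ 12·0.00848297 = 10.17956%.

10.180%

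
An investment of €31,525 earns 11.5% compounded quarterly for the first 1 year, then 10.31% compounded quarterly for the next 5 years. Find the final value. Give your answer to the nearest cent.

After 1 years at 11.5%: 31,525 × 1.1200551129 ≈ 35,309.7374.
Then 5 years at 10.31%: 35,309.7374 × 1.6635743145 ≈ 58,740.3722.

€58,740.37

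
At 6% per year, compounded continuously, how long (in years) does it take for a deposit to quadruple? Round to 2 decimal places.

e^(0.06t) = 4, so 0.06t = ln 4 ≈ 1.3863.
t ≈ 1.3863/0.06 ≈ 23.1049.

23.10 years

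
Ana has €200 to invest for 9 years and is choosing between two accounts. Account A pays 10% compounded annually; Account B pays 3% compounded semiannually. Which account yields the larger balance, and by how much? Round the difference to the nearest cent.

Account A, by €210.12

Account A growth factor: (1 + 0.1)^9 ≈ 2.35794769; balance ≈ 471.5895.
Account B growth factor: (1 + 0.015)^18 ≈ 1.30734064; balance ≈ 261.4681.
Account A is larger by 210.1214.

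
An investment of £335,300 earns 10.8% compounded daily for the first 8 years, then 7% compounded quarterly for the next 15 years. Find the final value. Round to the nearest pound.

After 8 years at 10.8%: 335,300 × 2.372329065278 ≈ 795,441.9356.
Then 15 years at 7%: 795,441.9356 × 2.831816277822 ≈ 2,252,545.4213.

£2,252,545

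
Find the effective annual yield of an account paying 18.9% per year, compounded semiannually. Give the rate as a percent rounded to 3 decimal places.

One year is 2 periods at 0.0945 each: (1 + 0.0945)^2 ≈ 1.19793.
EAR = 1.19793 − 1 ≈ 19.79302%.

19.793%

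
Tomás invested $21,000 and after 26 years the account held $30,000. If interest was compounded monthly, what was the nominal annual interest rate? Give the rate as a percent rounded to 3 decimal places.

(1 + r/12)^312 = 30,000/21,000 = 1.42857.
1 + r/12 = 1.42857^(1/312) ≈ 1.001144, so r/12 ≈ 0.00114384.
r ≈ 12·0.00114384 = 1.37261%.

1.373%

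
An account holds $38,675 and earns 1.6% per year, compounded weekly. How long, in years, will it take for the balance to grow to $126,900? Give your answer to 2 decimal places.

74.27 years

We need (1 + 0.000307692)^(52t) = 3.2812, so 52t = ln 3.2812 / ln 1.000308 ≈ 3862.2635.
t ≈ 3862.2635/52 = 74.2743 years.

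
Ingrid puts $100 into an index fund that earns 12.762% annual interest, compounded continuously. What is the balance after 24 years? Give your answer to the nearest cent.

$2,138.91

A = P·e^(rt) = 100·e^(0.12762·24) = 100·e^3.06288.
e^3.06288 ≈ 21.38906906, so A ≈ 2,138.9069.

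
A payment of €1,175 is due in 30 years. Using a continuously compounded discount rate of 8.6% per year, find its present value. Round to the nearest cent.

€89.03

P = A·e^(−rt) = 1,175·e^(−2.58).
e^(−2.58) ≈ 0.07577400402, so P ≈ 89.0345.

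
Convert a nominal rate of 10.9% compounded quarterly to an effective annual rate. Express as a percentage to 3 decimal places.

11.354%

EAR = (1 + 10.9%/4)^4 − 1 = (1 + 0.02725)^4 − 1.
(1 + 0.02725)^4 ≈ 1.113537, so EAR ≈ 11.35369%.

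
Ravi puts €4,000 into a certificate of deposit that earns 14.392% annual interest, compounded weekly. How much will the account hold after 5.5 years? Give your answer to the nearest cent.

€8,817.70

Growth factor = (1 + 0.14392/52)^286 ≈ 2.204424814.
A ≈ 4,000 × 2.204424814 ≈ 8,817.6993.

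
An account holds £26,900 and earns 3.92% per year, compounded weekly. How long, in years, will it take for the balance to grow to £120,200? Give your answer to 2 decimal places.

We need (1 + 0.000753846)^(52t) = 4.4684, so 52t = ln 4.4684 / ln 1.000754 ≈ 1986.6055.
t ≈ 1986.6055/52 = 38.2040 years.

38.20 years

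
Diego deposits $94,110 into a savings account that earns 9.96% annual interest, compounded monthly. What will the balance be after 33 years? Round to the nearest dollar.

$2,484,183

Growth factor = (1 + 0.0083)^396 ≈ 26.39658878581.
A ≈ 94,110 × 26.39658878581 ≈ 2,484,182.9706.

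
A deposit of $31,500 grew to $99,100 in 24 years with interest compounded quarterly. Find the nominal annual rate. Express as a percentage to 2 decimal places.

4.80%

(1 + r/4)^96 = 99,100/31,500 = 3.14603.
1 + r/4 = 3.14603^(1/96) ≈ 1.012011, so r/4 ≈ 0.0120105.
r ≈ 4·0.0120105 = 4.80421%.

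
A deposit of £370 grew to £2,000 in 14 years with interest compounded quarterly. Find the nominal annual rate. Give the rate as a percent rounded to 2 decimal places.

12.24%

The 56-period growth factor is 2,000/370 = 5.40541.
r/4 = 5.40541^(1/56) − 1 ≈ 0.0305907, so r ≈ 4·0.0305907 = 12.23628%.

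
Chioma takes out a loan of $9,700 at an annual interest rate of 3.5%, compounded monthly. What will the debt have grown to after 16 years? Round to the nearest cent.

Growth factor = (1 + 0.035/12)^192 ≈ 1.7492461397.
A ≈ 9,700 × 1.7492461397 ≈ 16,967.6876.

$16,967.69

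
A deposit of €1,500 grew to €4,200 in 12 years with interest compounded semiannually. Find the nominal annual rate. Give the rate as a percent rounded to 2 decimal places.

The 24-period growth factor is 4,200/1,500 = 2.8.
r/2 = 2.8^(1/24) − 1 ≈ 0.0438344, so r ≈ 2·0.0438344 = 8.76687%.

8.77%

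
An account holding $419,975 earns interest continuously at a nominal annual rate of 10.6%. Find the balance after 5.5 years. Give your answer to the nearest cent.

$752,345.14

A = P·e^(rt) = 419,975·e^(0.106·5.5) = 419,975·e^0.583.
e^0.583 ≈ 1.79140459126, so A ≈ 752,345.1432.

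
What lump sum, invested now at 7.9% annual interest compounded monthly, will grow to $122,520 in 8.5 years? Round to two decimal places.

$62,738.48

Periodic rate = 7.9%/12 = 0.00658333; 102 periods.
P = 122,520/(1 + 0.079/12)^102 ≈ 122,520/1.95286846459 ≈ 62,738.4805.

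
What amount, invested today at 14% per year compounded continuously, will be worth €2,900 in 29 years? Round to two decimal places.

€50.02

P = A·e^(−rt) = 2,900·e^(−4.06).
e^(−4.06) ≈ 0.01724901912, so P ≈ 50.0222.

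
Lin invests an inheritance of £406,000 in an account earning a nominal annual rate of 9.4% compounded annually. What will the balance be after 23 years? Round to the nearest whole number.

£3,205,712

Growth factor = (1 + 0.094)^23 ≈ 7.895841211963.
A ≈ 406,000 × 7.895841211963 ≈ 3,205,711.5321.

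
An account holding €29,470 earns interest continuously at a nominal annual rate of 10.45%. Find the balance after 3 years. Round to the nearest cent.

A = P·e^(rt) = 29,470·e^(0.1045·3) = 29,470·e^0.3135.
e^0.3135 ≈ 1.3682054628, so A ≈ 40,321.0150.

€40,321.01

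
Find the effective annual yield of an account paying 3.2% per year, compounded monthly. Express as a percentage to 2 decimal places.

3.25%

EAR = (1 + 3.2%/12)^12 − 1 = (1 + 0.00266667)^12 − 1.
(1 + 0.00266667)^12 ≈ 1.032474, so EAR ≈ 3.24735%.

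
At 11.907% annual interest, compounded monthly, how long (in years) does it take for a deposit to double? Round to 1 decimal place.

5.9 years

(1 + 0.0099225)^(12t) = 2.
12t = ln 2 / ln(1 + 0.0099225) ≈ 0.69315/0.0098736 ≈ 70.2021.
t ≈ 5.8502.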